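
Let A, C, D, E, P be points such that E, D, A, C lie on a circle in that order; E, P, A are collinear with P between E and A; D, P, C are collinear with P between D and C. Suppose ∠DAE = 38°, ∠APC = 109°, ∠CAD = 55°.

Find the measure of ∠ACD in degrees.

1. ∠DCE = 38°  [same arc ED]
2. ∠DPE = 109°  [vertical angles at P]
3. ∠CED = 125°  [cyclic EDAC, opposite ∠E+∠A]
4. ∠CDE = 17°  [△EDC]
5. ∠AED = 54°  [△EPD]
6. ∠ACD = 54°  [same arc DA]

∠ACD = 54°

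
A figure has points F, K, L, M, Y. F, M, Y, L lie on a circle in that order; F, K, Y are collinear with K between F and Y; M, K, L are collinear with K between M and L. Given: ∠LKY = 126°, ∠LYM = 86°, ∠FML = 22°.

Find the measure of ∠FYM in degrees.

1. ∠LFM = 94°  [cyclic FMYL, opposite ∠F+∠Y]
2. ∠FLM = 64°  [△FML]
3. ∠FYM = 64°  [same arc FM]

∠FYM = 64°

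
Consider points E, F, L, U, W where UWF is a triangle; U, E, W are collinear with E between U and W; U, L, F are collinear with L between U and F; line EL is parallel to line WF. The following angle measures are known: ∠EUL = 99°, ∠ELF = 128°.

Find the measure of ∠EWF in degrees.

1. ∠ELU = 52°  [linear pair at L on UF]
2. ∠LEU = 29°  [△UEL]
3. ∠LEW = 151°  [linear pair at E on UW]
4. ∠EWF = 29°  [EL∥WF, co-interior at W–E]

∠EWF = 29°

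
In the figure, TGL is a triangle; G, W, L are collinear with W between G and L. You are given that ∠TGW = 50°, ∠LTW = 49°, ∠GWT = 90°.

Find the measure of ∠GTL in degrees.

1. ∠LGT = 50°  [W on ray GL]
2. ∠LWT = 90°  [linear pair at W on GL]
3. ∠TLW = 41°  [△TWL]
4. ∠GLT = 41°  [W on ray LG]
5. ∠GTL = 89°  [△TGL]

∠GTL = 89°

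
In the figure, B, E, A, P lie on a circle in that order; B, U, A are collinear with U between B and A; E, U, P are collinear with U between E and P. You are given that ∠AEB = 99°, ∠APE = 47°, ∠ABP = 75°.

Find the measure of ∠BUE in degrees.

∠BUE = 109°

1. ∠ABE = 47°  [same arc EA]
2. ∠AEP = 75°  [same arc AP]
3. ∠BAE = 34°  [△BEA]
4. ∠AUE = 71°  [△EUA]
5. ∠BUE = 109°  [linear pair at U on BA]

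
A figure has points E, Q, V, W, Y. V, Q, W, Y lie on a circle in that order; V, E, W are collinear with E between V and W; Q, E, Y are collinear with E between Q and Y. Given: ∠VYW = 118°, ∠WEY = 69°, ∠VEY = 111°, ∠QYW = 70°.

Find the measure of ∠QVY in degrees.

1. ∠VQW = 62°  [cyclic VQWY, opposite ∠Q+∠Y]
2. ∠QEV = 69°  [vertical angles at E]
3. ∠QVW = 70°  [same arc QW]
4. ∠QWV = 48°  [△VQW]
5. ∠VQY = 41°  [△VEQ]
6. ∠QYV = 48°  [same arc VQ]
7. ∠QVY = 91°  [△VQY]

∠QVY = 91°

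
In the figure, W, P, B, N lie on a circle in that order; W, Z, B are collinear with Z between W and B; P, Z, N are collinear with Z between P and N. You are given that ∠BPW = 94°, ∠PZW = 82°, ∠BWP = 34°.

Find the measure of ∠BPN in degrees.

∠BPN = 30°

1. ∠PBW = 52°  [△WPB]
2. ∠BZP = 98°  [linear pair at Z on WB]
3. ∠BPN = 30°  [△PZB]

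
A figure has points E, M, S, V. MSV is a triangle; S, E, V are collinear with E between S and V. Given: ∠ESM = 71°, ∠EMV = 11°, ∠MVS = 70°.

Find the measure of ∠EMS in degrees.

∠EMS = 28°

1. ∠EVM = 70°  [E on ray VS]
2. ∠MEV = 99°  [△MEV]
3. ∠MES = 81°  [linear pair at E on SV]
4. ∠EMS = 28°  [△MSE]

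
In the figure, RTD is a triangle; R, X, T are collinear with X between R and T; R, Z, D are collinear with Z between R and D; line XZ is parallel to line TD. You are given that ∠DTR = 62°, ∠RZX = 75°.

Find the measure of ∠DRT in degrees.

∠DRT = 43°

1. ∠RXZ = 62°  [XZ∥TD, corresponding at X]
2. ∠XRZ = 43°  [△RXZ]
3. ∠DRT = 43°  [X on RT, Z on RD]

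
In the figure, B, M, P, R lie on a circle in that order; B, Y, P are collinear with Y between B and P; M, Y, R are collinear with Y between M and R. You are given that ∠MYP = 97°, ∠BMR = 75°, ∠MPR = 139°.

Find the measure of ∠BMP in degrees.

1. ∠BYM = 83°  [linear pair at Y on BP]
2. ∠MBP = 22°  [△BYM]
3. ∠MBR = 41°  [cyclic BMPR, opposite ∠B+∠P]
4. ∠BRM = 64°  [△BMR]
5. ∠BPM = 64°  [same arc BM]
6. ∠BMP = 94°  [△BMP]

∠BMP = 94°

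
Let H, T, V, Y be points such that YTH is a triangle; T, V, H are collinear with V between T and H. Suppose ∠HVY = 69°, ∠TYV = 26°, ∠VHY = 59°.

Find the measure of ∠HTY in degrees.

1. ∠TVY = 111°  [linear pair at V on TH]
2. ∠VTY = 43°  [△YTV]
3. ∠HTY = 43°  [V on ray TH]

∠HTY = 43°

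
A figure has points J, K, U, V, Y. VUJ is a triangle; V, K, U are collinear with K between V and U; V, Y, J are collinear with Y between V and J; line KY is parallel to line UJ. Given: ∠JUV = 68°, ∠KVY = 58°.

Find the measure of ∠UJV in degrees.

1. ∠VKY = 68°  [KY∥UJ, corresponding at K]
2. ∠KYV = 54°  [△VKY]
3. ∠UJV = 54°  [KY∥UJ, corresponding at Y]

∠UJV = 54°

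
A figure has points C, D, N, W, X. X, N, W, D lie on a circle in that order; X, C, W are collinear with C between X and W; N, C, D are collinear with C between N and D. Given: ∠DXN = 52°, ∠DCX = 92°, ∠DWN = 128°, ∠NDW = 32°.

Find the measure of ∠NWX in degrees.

∠NWX = 68°

1. ∠NCW = 92°  [vertical angles at C]
2. ∠DNW = 20°  [△NWD]
3. ∠NWX = 68°  [△NCW]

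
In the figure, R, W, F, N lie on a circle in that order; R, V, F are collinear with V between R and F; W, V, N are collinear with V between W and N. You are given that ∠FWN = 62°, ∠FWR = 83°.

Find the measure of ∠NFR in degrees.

1. ∠FRN = 62°  [same arc FN]
2. ∠FNR = 97°  [cyclic RWFN, opposite ∠W+∠N]
3. ∠NFR = 21°  [△RFN]

∠NFR = 21°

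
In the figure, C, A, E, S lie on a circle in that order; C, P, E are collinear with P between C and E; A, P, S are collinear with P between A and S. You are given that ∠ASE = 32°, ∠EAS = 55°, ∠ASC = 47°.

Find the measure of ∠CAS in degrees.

1. ∠AES = 93°  [△AES]
2. ∠ACS = 87°  [cyclic CAES, opposite ∠C+∠E]
3. ∠CAS = 46°  [△CAS]

∠CAS = 46°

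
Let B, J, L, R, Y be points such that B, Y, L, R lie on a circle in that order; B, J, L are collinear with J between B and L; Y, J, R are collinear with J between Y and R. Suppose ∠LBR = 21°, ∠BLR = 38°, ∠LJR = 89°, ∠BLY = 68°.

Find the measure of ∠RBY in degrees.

1. ∠BYR = 38°  [same arc BR]
2. ∠BRY = 68°  [same arc BY]
3. ∠RBY = 74°  [△BYR]

∠RBY = 74°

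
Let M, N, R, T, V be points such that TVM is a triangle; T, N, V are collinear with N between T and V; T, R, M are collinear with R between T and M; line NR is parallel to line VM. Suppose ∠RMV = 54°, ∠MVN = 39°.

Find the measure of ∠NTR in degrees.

1. ∠TMV = 54°  [R on ray MT]
2. ∠MVT = 39°  [N on ray VT]
3. ∠MTV = 87°  [△TVM]
4. ∠NTR = 87°  [N on TV, R on TM]

∠NTR = 87°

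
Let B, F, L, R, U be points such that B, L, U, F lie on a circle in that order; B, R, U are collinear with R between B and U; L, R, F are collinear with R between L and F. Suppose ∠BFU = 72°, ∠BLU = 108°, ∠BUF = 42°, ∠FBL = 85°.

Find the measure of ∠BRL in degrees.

∠BRL = 119°

1. ∠FBU = 66°  [△BUF]
2. ∠BLF = 42°  [same arc BF]
3. ∠BFL = 53°  [△BLF]
4. ∠FLU = 66°  [same arc UF]
5. ∠BUL = 53°  [same arc BL]
6. ∠LRU = 61°  [△LRU]
7. ∠BRL = 119°  [linear pair at R on BU]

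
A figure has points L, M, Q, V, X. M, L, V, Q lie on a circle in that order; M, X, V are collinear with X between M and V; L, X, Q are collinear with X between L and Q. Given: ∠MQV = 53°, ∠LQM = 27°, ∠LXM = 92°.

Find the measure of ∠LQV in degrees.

∠LQV = 26°

1. ∠MLV = 127°  [cyclic MLVQ, opposite ∠L+∠Q]
2. ∠LVM = 27°  [same arc ML]
3. ∠LMV = 26°  [△MLV]
4. ∠LQV = 26°  [same arc LV]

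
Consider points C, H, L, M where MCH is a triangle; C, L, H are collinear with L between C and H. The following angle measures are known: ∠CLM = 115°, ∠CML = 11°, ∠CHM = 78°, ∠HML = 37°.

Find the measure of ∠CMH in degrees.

∠CMH = 48°

1. ∠LCM = 54°  [△MCL]
2. ∠HCM = 54°  [L on ray CH]
3. ∠CMH = 48°  [△MCH]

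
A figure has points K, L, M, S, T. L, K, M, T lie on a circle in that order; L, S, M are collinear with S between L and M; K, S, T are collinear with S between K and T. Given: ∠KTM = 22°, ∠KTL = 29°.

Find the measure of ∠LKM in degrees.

1. ∠KLM = 22°  [same arc KM]
2. ∠KML = 29°  [same arc LK]
3. ∠LKM = 129°  [△LKM]

∠LKM = 129°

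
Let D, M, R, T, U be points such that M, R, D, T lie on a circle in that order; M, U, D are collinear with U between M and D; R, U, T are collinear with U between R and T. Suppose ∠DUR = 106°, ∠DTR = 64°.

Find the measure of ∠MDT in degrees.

1. ∠MUT = 106°  [vertical angles at U]
2. ∠DUT = 74°  [linear pair at U on MD]
3. ∠MDT = 42°  [△DUT]

∠MDT = 42°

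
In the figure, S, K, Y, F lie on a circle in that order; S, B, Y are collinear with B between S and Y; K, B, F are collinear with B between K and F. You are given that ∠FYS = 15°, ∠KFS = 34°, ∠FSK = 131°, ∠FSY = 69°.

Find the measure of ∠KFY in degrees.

1. ∠FYK = 49°  [cyclic SKYF, opposite ∠S+∠Y]
2. ∠FKY = 69°  [same arc YF]
3. ∠KFY = 62°  [△KYF]

∠KFY = 62°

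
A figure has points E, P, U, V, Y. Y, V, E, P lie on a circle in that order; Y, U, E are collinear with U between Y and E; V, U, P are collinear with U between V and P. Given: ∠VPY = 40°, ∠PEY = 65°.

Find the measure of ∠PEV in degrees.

1. ∠PVY = 65°  [same arc YP]
2. ∠PYV = 75°  [△YVP]
3. ∠PEV = 105°  [cyclic YVEP, opposite ∠Y+∠E]

∠PEV = 105°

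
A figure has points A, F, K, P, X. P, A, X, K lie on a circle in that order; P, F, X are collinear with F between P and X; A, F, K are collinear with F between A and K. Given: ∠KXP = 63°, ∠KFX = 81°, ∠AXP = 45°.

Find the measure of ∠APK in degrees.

∠APK = 72°

1. ∠KAP = 63°  [same arc PK]
2. ∠AKP = 45°  [same arc PA]
3. ∠APK = 72°  [△PAK]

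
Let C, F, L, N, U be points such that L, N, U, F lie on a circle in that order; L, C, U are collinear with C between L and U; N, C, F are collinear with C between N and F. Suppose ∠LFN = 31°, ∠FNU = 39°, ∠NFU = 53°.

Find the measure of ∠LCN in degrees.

∠LCN = 70°

1. ∠LUN = 31°  [same arc LN]
2. ∠NCU = 110°  [△NCU]
3. ∠LCN = 70°  [linear pair at C on LU]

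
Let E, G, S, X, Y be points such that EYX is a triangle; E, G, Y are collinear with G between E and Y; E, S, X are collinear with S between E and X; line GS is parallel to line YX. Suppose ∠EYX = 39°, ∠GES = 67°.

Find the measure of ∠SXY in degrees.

1. ∠EGS = 39°  [GS∥YX, corresponding at G]
2. ∠ESG = 74°  [△EGS]
3. ∠GSX = 106°  [linear pair at S on EX]
4. ∠SXY = 74°  [GS∥YX, co-interior at X–S]

∠SXY = 74°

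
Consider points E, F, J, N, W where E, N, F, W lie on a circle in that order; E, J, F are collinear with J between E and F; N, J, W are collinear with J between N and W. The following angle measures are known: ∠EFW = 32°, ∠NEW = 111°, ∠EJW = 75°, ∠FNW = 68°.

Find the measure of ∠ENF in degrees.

1. ∠NFW = 69°  [cyclic ENFW, opposite ∠E+∠F]
2. ∠FJN = 75°  [vertical angles at J]
3. ∠FWN = 43°  [△NFW]
4. ∠EFN = 37°  [△NJF]
5. ∠FEN = 43°  [same arc NF]
6. ∠ENF = 100°  [△ENF]

∠ENF = 100°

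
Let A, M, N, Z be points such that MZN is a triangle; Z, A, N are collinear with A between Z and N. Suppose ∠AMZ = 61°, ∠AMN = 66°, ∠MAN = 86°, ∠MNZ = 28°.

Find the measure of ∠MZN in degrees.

1. ∠MAZ = 94°  [linear pair at A on ZN]
2. ∠AZM = 25°  [△MZA]
3. ∠MZN = 25°  [A on ray ZN]

∠MZN = 25°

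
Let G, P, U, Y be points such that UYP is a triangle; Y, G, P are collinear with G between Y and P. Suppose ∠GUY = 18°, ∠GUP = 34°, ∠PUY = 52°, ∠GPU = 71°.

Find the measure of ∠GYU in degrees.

∠GYU = 57°

1. ∠PGU = 75°  [△UGP]
2. ∠UGY = 105°  [linear pair at G on YP]
3. ∠GYU = 57°  [△UYG]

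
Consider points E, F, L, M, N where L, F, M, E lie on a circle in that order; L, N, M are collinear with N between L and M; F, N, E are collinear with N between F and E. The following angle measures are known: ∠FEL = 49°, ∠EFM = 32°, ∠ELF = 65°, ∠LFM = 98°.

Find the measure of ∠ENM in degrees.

1. ∠EFL = 66°  [△LFE]
2. ∠EMF = 115°  [cyclic LFME, opposite ∠L+∠M]
3. ∠EML = 66°  [same arc LE]
4. ∠FEM = 33°  [△FME]
5. ∠ENM = 81°  [△MNE]

∠ENM = 81°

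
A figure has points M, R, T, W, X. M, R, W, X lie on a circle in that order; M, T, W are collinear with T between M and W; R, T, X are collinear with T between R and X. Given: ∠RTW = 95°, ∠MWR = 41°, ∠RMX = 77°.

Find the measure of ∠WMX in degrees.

1. ∠MTX = 95°  [vertical angles at T]
2. ∠MXR = 41°  [same arc MR]
3. ∠WMX = 44°  [△MTX]

∠WMX = 44°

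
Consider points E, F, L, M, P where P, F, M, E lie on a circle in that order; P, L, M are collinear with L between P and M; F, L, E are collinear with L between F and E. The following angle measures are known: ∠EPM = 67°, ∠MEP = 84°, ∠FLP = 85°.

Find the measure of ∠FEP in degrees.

∠FEP = 18°

1. ∠EFM = 67°  [same arc ME]
2. ∠FLM = 95°  [linear pair at L on PM]
3. ∠FMP = 18°  [△FLM]
4. ∠FEP = 18°  [same arc PF]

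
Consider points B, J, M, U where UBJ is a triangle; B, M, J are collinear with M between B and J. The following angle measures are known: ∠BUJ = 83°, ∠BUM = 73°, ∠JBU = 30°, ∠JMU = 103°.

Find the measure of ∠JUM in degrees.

∠JUM = 10°

1. ∠BJU = 67°  [△UBJ]
2. ∠MJU = 67°  [M on ray JB]
3. ∠JUM = 10°  [△UMJ]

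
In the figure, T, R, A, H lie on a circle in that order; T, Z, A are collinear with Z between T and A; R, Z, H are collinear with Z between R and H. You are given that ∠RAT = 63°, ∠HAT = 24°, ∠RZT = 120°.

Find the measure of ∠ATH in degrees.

∠ATH = 57°

1. ∠RHT = 63°  [same arc TR]
2. ∠AZH = 120°  [vertical angles at Z]
3. ∠HZT = 60°  [linear pair at Z on TA]
4. ∠ATH = 57°  [△TZH]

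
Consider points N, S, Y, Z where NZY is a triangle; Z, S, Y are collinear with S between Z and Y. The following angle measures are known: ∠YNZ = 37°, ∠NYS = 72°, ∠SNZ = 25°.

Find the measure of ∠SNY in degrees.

∠SNY = 12°

1. ∠NYZ = 72°  [S on ray YZ]
2. ∠NZY = 71°  [△NZY]
3. ∠NZS = 71°  [S on ray ZY]
4. ∠NSZ = 84°  [△NZS]
5. ∠NSY = 96°  [linear pair at S on ZY]
6. ∠SNY = 12°  [△NSY]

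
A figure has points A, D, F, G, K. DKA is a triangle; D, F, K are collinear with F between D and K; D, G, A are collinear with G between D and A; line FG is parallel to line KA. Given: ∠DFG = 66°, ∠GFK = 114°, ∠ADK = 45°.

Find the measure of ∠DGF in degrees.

∠DGF = 69°

1. ∠AKD = 66°  [FG∥KA, corresponding at F]
2. ∠DAK = 69°  [△DKA]
3. ∠DGF = 69°  [FG∥KA, corresponding at G]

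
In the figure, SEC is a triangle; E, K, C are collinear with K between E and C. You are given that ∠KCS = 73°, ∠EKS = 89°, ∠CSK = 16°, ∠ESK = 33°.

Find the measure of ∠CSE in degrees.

1. ∠ECS = 73°  [K on ray CE]
2. ∠KES = 58°  [△SEK]
3. ∠CES = 58°  [K on ray EC]
4. ∠CSE = 49°  [△SEC]

∠CSE = 49°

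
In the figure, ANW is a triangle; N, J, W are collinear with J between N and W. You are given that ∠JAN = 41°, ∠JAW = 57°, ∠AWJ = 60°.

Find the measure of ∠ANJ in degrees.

1. ∠AJW = 63°  [△AJW]
2. ∠AJN = 117°  [linear pair at J on NW]
3. ∠ANJ = 22°  [△ANJ]

∠ANJ = 22°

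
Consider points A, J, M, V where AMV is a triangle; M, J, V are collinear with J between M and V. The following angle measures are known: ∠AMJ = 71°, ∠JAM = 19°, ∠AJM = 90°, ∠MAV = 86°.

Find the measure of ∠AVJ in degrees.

1. ∠AMV = 71°  [J on ray MV]
2. ∠AVM = 23°  [△AMV]
3. ∠AVJ = 23°  [J on ray VM]

∠AVJ = 23°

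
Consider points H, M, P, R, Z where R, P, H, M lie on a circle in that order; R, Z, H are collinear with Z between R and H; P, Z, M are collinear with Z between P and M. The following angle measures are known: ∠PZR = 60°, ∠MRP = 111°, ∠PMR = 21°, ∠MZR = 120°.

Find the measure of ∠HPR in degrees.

∠HPR = 87°

1. ∠MPR = 48°  [△RPM]
2. ∠PHR = 21°  [same arc RP]
3. ∠HRP = 72°  [△RZP]
4. ∠HPR = 87°  [△RPH]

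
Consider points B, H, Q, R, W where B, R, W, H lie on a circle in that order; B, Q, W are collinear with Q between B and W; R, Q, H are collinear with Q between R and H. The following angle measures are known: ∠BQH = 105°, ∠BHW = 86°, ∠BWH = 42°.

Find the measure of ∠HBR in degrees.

1. ∠HBW = 52°  [△BWH]
2. ∠BRH = 42°  [same arc BH]
3. ∠BHR = 23°  [△BQH]
4. ∠HBR = 115°  [△BRH]

∠HBR = 115°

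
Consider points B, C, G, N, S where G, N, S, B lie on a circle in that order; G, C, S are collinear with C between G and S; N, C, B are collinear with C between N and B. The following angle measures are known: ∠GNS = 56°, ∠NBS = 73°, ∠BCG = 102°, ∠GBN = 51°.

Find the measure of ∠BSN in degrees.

∠BSN = 80°

1. ∠NCS = 102°  [vertical angles at C]
2. ∠GSN = 51°  [same arc GN]
3. ∠BNS = 27°  [△NCS]
4. ∠BSN = 80°  [△NSB]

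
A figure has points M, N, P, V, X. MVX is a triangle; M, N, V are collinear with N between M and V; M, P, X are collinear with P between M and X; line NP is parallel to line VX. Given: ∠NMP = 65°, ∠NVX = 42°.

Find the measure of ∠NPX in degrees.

∠NPX = 107°

1. ∠VMX = 65°  [N on MV, P on MX]
2. ∠MVX = 42°  [N on ray VM]
3. ∠MXV = 73°  [△MVX]
4. ∠MPN = 73°  [NP∥VX, corresponding at P]
5. ∠NPX = 107°  [linear pair at P on MX]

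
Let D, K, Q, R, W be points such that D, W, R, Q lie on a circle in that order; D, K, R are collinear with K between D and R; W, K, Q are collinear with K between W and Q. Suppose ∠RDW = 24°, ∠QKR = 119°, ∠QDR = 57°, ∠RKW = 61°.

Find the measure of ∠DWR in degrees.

∠DWR = 94°

1. ∠RQW = 24°  [same arc WR]
2. ∠DRQ = 37°  [△RKQ]
3. ∠DQR = 86°  [△DRQ]
4. ∠DWR = 94°  [cyclic DWRQ, opposite ∠W+∠Q]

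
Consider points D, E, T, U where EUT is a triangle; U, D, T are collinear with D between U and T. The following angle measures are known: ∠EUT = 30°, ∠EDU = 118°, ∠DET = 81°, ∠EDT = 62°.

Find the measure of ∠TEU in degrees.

∠TEU = 113°

1. ∠DTE = 37°  [△EDT]
2. ∠ETU = 37°  [D on ray TU]
3. ∠TEU = 113°  [△EUT]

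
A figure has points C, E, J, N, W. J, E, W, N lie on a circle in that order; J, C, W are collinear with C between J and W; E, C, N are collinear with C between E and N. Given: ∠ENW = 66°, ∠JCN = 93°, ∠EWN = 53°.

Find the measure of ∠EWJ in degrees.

∠EWJ = 26°

1. ∠NEW = 61°  [△EWN]
2. ∠ECW = 93°  [vertical angles at C]
3. ∠EWJ = 26°  [△ECW]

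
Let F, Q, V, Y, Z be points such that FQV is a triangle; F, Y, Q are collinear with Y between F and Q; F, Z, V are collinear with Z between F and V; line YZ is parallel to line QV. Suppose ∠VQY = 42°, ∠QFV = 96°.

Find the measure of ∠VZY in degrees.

∠VZY = 138°

1. ∠FQV = 42°  [Y on ray QF]
2. ∠FVQ = 42°  [△FQV]
3. ∠FZY = 42°  [YZ∥QV, corresponding at Z]
4. ∠VZY = 138°  [linear pair at Z on FV]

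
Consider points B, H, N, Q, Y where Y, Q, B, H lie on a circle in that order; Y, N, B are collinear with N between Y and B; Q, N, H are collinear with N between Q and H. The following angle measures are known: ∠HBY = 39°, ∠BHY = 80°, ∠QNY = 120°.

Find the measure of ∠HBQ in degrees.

1. ∠BYH = 61°  [△YBH]
2. ∠BNH = 120°  [vertical angles at N]
3. ∠BQH = 61°  [same arc BH]
4. ∠BHQ = 21°  [△BNH]
5. ∠HBQ = 98°  [△QBH]

∠HBQ = 98°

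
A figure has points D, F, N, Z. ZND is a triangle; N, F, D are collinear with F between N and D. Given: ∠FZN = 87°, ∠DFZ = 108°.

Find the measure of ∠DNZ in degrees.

1. ∠NFZ = 72°  [linear pair at F on ND]
2. ∠FNZ = 21°  [△ZNF]
3. ∠DNZ = 21°  [F on ray ND]

∠DNZ = 21°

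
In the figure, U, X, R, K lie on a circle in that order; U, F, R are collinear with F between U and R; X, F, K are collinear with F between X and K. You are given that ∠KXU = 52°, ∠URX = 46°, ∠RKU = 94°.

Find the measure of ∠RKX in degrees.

1. ∠RXU = 86°  [cyclic UXRK, opposite ∠X+∠K]
2. ∠RUX = 48°  [△UXR]
3. ∠RKX = 48°  [same arc XR]

∠RKX = 48°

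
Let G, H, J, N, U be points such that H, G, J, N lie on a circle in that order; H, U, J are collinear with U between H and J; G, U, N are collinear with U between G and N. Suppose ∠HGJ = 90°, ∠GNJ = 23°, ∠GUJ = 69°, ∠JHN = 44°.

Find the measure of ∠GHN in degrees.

1. ∠GHJ = 23°  [same arc GJ]
2. ∠HUN = 69°  [vertical angles at U]
3. ∠GUH = 111°  [linear pair at U on HJ]
4. ∠GNH = 67°  [△HUN]
5. ∠HGN = 46°  [△HUG]
6. ∠GHN = 67°  [△HGN]

∠GHN = 67°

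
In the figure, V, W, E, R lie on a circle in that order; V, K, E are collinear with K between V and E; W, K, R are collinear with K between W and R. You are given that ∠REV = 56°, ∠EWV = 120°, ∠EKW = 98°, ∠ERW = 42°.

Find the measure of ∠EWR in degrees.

∠EWR = 64°

1. ∠ERV = 60°  [cyclic VWER, opposite ∠W+∠R]
2. ∠EVR = 64°  [△VER]
3. ∠EWR = 64°  [same arc ER]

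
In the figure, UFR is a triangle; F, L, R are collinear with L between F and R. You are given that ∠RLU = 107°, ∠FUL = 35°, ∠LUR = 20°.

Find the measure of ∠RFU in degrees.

1. ∠FLU = 73°  [linear pair at L on FR]
2. ∠LFU = 72°  [△UFL]
3. ∠RFU = 72°  [L on ray FR]

∠RFU = 72°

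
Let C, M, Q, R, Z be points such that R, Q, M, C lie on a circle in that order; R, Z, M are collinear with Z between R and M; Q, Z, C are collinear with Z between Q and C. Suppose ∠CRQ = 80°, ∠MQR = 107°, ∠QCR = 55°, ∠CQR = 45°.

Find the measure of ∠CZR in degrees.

1. ∠MCR = 73°  [cyclic RQMC, opposite ∠Q+∠C]
2. ∠CMR = 45°  [same arc RC]
3. ∠CRM = 62°  [△RMC]
4. ∠CZR = 63°  [△RZC]

∠CZR = 63°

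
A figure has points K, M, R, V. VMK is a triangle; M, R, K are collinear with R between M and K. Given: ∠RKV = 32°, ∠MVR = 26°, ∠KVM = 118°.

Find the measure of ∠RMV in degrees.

∠RMV = 30°

1. ∠MKV = 32°  [R on ray KM]
2. ∠KMV = 30°  [△VMK]
3. ∠RMV = 30°  [R on ray MK]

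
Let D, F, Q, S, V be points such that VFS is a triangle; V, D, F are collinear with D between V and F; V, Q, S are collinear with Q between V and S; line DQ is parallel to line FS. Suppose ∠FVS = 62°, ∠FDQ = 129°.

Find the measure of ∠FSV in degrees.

∠FSV = 67°

1. ∠DVQ = 62°  [D on VF, Q on VS]
2. ∠QDV = 51°  [linear pair at D on VF]
3. ∠DQV = 67°  [△VDQ]
4. ∠FSV = 67°  [DQ∥FS, corresponding at Q]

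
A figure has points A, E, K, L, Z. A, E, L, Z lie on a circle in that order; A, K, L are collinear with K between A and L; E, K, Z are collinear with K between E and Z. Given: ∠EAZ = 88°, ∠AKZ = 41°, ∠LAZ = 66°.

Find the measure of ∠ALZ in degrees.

∠ALZ = 19°

1. ∠ELZ = 92°  [cyclic AELZ, opposite ∠A+∠L]
2. ∠LKZ = 139°  [linear pair at K on AL]
3. ∠LEZ = 66°  [same arc LZ]
4. ∠EZL = 22°  [△ELZ]
5. ∠ALZ = 19°  [△LKZ]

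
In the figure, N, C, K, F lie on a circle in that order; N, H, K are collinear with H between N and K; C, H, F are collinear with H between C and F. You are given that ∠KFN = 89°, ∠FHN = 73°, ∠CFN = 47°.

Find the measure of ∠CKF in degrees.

∠CKF = 78°

1. ∠KCN = 91°  [cyclic NCKF, opposite ∠C+∠F]
2. ∠CHK = 73°  [vertical angles at H]
3. ∠CKN = 47°  [same arc NC]
4. ∠CNK = 42°  [△NCK]
5. ∠FCK = 60°  [△CHK]
6. ∠CFK = 42°  [same arc CK]
7. ∠CKF = 78°  [△CKF]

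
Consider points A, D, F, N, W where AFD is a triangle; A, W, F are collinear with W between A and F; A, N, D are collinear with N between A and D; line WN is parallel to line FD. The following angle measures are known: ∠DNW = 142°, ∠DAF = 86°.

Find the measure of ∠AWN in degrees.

∠AWN = 56°

1. ∠ANW = 38°  [linear pair at N on AD]
2. ∠NAW = 86°  [W on AF, N on AD]
3. ∠AWN = 56°  [△AWN]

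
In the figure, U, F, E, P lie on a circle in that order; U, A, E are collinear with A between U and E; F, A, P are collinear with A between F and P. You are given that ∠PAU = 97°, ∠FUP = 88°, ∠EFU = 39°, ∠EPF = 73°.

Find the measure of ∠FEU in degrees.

1. ∠EAF = 97°  [vertical angles at A]
2. ∠FEP = 92°  [cyclic UFEP, opposite ∠U+∠E]
3. ∠EFP = 15°  [△FEP]
4. ∠FEU = 68°  [△FAE]

∠FEU = 68°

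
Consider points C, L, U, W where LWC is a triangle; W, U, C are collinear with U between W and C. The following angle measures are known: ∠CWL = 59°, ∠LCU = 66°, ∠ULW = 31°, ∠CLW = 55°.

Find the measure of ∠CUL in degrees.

1. ∠LWU = 59°  [U on ray WC]
2. ∠LUW = 90°  [△LWU]
3. ∠CUL = 90°  [linear pair at U on WC]

∠CUL = 90°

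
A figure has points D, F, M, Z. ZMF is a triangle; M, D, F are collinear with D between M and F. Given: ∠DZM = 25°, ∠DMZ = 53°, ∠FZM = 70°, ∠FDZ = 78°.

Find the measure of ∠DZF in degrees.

∠DZF = 45°

1. ∠FMZ = 53°  [D on ray MF]
2. ∠MFZ = 57°  [△ZMF]
3. ∠DFZ = 57°  [D on ray FM]
4. ∠DZF = 45°  [△ZDF]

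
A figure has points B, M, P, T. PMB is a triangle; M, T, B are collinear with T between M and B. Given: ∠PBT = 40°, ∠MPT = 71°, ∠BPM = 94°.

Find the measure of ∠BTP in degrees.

∠BTP = 117°

1. ∠MBP = 40°  [T on ray BM]
2. ∠BMP = 46°  [△PMB]
3. ∠PMT = 46°  [T on ray MB]
4. ∠MTP = 63°  [△PMT]
5. ∠BTP = 117°  [linear pair at T on MB]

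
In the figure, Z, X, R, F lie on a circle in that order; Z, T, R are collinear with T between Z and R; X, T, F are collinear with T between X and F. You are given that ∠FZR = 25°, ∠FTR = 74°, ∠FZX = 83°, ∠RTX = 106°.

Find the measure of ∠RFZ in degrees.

1. ∠FXR = 25°  [same arc RF]
2. ∠FRX = 97°  [cyclic ZXRF, opposite ∠Z+∠R]
3. ∠RFX = 58°  [△XRF]
4. ∠FRZ = 48°  [△RTF]
5. ∠RFZ = 107°  [△ZRF]

∠RFZ = 107°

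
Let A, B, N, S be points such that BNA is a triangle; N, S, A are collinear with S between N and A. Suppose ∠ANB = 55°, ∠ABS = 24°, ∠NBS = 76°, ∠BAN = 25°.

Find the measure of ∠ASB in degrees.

∠ASB = 131°

1. ∠BNS = 55°  [S on ray NA]
2. ∠BSN = 49°  [△BNS]
3. ∠ASB = 131°  [linear pair at S on NA]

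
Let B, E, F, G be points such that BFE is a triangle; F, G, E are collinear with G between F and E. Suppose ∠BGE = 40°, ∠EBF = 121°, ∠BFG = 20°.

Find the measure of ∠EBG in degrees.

∠EBG = 101°

1. ∠BFE = 20°  [G on ray FE]
2. ∠BEF = 39°  [△BFE]
3. ∠BEG = 39°  [G on ray EF]
4. ∠EBG = 101°  [△BGE]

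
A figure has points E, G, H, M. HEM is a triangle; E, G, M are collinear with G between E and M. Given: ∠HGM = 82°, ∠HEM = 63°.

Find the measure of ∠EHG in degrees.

∠EHG = 19°

1. ∠EGH = 98°  [linear pair at G on EM]
2. ∠GEH = 63°  [G on ray EM]
3. ∠EHG = 19°  [△HEG]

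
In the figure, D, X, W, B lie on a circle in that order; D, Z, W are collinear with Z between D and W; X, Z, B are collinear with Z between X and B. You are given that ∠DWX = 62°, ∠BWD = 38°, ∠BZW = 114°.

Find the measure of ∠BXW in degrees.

1. ∠DBX = 62°  [same arc DX]
2. ∠BZD = 66°  [linear pair at Z on DW]
3. ∠BDW = 52°  [△DZB]
4. ∠BXW = 52°  [same arc WB]

∠BXW = 52°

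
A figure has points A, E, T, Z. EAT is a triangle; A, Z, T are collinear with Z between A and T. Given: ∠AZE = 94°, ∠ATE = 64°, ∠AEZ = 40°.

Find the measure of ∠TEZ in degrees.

1. ∠EZT = 86°  [linear pair at Z on AT]
2. ∠ETZ = 64°  [Z on ray TA]
3. ∠TEZ = 30°  [△EZT]

∠TEZ = 30°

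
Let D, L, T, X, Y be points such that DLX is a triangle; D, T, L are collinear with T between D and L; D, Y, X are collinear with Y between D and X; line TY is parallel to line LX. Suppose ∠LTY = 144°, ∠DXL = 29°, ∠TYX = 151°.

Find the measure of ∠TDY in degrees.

1. ∠DTY = 36°  [linear pair at T on DL]
2. ∠DYT = 29°  [TY∥LX, corresponding at Y]
3. ∠TDY = 115°  [△DTY]

∠TDY = 115°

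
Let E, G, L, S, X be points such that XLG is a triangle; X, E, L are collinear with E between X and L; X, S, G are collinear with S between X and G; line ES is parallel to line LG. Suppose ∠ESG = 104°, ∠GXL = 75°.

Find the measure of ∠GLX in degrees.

1. ∠ESX = 76°  [linear pair at S on XG]
2. ∠EXS = 75°  [E on XL, S on XG]
3. ∠SEX = 29°  [△XES]
4. ∠GLX = 29°  [ES∥LG, corresponding at E]

∠GLX = 29°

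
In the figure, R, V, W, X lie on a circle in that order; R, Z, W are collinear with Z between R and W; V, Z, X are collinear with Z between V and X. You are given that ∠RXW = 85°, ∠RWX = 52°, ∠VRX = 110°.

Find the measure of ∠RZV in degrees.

1. ∠WRX = 43°  [△RWX]
2. ∠RVX = 52°  [same arc RX]
3. ∠RXV = 18°  [△RVX]
4. ∠WVX = 43°  [same arc WX]
5. ∠RWV = 18°  [same arc RV]
6. ∠VZW = 119°  [△VZW]
7. ∠RZV = 61°  [linear pair at Z on RW]

∠RZV = 61°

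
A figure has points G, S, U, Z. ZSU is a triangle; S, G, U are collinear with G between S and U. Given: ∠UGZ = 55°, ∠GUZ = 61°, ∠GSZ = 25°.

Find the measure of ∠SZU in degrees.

1. ∠SUZ = 61°  [G on ray US]
2. ∠USZ = 25°  [G on ray SU]
3. ∠SZU = 94°  [△ZSU]

∠SZU = 94°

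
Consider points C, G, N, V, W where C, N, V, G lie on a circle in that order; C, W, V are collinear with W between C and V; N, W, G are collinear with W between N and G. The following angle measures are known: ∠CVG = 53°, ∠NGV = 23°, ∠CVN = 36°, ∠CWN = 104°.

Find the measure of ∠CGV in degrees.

1. ∠NCV = 23°  [same arc NV]
2. ∠CNV = 121°  [△CNV]
3. ∠CGV = 59°  [cyclic CNVG, opposite ∠N+∠G]

∠CGV = 59°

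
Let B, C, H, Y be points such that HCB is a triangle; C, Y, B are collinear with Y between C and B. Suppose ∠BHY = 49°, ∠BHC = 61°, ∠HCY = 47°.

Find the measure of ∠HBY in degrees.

1. ∠BCH = 47°  [Y on ray CB]
2. ∠CBH = 72°  [△HCB]
3. ∠HBY = 72°  [Y on ray BC]

∠HBY = 72°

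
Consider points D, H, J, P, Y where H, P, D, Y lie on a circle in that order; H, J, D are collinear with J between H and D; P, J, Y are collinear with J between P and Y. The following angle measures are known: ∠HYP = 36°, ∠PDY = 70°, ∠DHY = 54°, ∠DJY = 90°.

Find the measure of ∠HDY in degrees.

∠HDY = 34°

1. ∠PHY = 110°  [cyclic HPDY, opposite ∠H+∠D]
2. ∠HPY = 34°  [△HPY]
3. ∠HDY = 34°  [same arc HY]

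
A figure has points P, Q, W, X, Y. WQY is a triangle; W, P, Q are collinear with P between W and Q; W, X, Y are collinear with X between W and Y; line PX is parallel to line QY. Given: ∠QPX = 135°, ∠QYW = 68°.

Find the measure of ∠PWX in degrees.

∠PWX = 67°

1. ∠WPX = 45°  [linear pair at P on WQ]
2. ∠PXW = 68°  [PX∥QY, corresponding at X]
3. ∠PWX = 67°  [△WPX]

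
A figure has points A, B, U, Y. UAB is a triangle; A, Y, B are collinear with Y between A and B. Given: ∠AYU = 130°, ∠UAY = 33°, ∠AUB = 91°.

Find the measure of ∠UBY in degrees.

1. ∠BAU = 33°  [Y on ray AB]
2. ∠ABU = 56°  [△UAB]
3. ∠UBY = 56°  [Y on ray BA]

∠UBY = 56°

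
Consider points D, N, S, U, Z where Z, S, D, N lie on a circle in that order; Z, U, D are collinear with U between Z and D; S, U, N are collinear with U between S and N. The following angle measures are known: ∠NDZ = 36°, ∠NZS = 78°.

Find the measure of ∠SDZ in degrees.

1. ∠NSZ = 36°  [same arc ZN]
2. ∠SNZ = 66°  [△ZSN]
3. ∠SDZ = 66°  [same arc ZS]

∠SDZ = 66°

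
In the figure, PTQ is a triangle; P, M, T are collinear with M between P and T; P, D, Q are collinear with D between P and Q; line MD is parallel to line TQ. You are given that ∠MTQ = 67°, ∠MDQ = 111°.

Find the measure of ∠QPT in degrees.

1. ∠PTQ = 67°  [M on ray TP]
2. ∠MDP = 69°  [linear pair at D on PQ]
3. ∠DMP = 67°  [MD∥TQ, corresponding at M]
4. ∠DPM = 44°  [△PMD]
5. ∠QPT = 44°  [M on PT, D on PQ]

∠QPT = 44°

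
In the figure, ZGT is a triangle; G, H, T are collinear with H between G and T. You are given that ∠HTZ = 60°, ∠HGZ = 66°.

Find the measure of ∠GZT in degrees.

1. ∠GTZ = 60°  [H on ray TG]
2. ∠TGZ = 66°  [H on ray GT]
3. ∠GZT = 54°  [△ZGT]

∠GZT = 54°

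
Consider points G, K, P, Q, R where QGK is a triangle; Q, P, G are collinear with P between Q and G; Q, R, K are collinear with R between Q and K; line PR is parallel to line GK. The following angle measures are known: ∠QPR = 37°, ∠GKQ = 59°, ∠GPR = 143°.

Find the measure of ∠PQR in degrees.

∠PQR = 84°

1. ∠KGQ = 37°  [PR∥GK, corresponding at P]
2. ∠GQK = 84°  [△QGK]
3. ∠PQR = 84°  [P on QG, R on QK]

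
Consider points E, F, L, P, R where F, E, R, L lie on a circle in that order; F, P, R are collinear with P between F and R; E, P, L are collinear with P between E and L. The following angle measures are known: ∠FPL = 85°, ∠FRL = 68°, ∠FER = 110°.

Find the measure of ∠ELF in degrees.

∠ELF = 53°

1. ∠FLR = 70°  [cyclic FERL, opposite ∠E+∠L]
2. ∠LFR = 42°  [△FRL]
3. ∠ELF = 53°  [△FPL]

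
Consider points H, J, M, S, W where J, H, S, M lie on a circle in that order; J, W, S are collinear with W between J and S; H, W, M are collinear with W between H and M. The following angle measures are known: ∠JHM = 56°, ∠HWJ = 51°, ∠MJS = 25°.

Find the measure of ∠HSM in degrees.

∠HSM = 82°

1. ∠JSM = 56°  [same arc JM]
2. ∠MWS = 51°  [vertical angles at W]
3. ∠MHS = 25°  [same arc SM]
4. ∠HMS = 73°  [△SWM]
5. ∠HSM = 82°  [△HSM]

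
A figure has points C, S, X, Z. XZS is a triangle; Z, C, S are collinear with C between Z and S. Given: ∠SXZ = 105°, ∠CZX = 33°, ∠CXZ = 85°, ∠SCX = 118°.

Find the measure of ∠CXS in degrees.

∠CXS = 20°

1. ∠SZX = 33°  [C on ray ZS]
2. ∠XSZ = 42°  [△XZS]
3. ∠CSX = 42°  [C on ray SZ]
4. ∠CXS = 20°  [△XCS]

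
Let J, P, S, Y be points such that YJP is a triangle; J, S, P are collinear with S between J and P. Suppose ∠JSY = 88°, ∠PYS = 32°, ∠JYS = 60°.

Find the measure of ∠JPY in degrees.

1. ∠PSY = 92°  [linear pair at S on JP]
2. ∠SPY = 56°  [△YSP]
3. ∠JPY = 56°  [S on ray PJ]

∠JPY = 56°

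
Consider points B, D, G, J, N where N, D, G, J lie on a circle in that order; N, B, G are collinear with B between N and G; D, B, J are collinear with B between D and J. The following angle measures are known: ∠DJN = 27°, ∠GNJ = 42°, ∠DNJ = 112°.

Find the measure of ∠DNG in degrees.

∠DNG = 70°

1. ∠GDJ = 42°  [same arc GJ]
2. ∠DGJ = 68°  [cyclic NDGJ, opposite ∠N+∠G]
3. ∠DJG = 70°  [△DGJ]
4. ∠DNG = 70°  [same arc DG]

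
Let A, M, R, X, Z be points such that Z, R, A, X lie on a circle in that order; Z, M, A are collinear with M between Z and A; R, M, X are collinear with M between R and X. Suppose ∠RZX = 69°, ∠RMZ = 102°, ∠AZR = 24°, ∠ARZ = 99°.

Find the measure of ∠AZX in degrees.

∠AZX = 45°

1. ∠AMX = 102°  [vertical angles at M]
2. ∠AXR = 24°  [same arc RA]
3. ∠AXZ = 81°  [cyclic ZRAX, opposite ∠R+∠X]
4. ∠XAZ = 54°  [△AMX]
5. ∠AZX = 45°  [△ZAX]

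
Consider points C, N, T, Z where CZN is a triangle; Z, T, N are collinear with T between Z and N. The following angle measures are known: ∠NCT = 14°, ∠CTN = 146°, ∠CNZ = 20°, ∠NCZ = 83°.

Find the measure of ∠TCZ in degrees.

1. ∠CTZ = 34°  [linear pair at T on ZN]
2. ∠CZN = 77°  [△CZN]
3. ∠CZT = 77°  [T on ray ZN]
4. ∠TCZ = 69°  [△CZT]

∠TCZ = 69°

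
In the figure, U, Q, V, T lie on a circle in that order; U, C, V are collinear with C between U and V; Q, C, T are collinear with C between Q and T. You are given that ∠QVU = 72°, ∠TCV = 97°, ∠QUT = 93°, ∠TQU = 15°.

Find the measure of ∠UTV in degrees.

1. ∠QTU = 72°  [same arc UQ]
2. ∠TCU = 83°  [linear pair at C on UV]
3. ∠TVU = 15°  [same arc UT]
4. ∠TUV = 25°  [△UCT]
5. ∠UTV = 140°  [△UVT]

∠UTV = 140°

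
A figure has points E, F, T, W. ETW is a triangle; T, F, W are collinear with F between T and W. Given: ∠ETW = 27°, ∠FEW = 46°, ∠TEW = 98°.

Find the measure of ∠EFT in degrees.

1. ∠EWT = 55°  [△ETW]
2. ∠EWF = 55°  [F on ray WT]
3. ∠EFW = 79°  [△EFW]
4. ∠EFT = 101°  [linear pair at F on TW]

∠EFT = 101°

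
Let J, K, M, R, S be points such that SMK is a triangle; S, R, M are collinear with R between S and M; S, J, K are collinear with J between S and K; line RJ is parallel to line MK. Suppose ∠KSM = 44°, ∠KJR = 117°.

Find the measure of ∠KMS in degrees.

∠KMS = 73°

1. ∠JSR = 44°  [R on SM, J on SK]
2. ∠RJS = 63°  [linear pair at J on SK]
3. ∠JRS = 73°  [△SRJ]
4. ∠KMS = 73°  [RJ∥MK, corresponding at R]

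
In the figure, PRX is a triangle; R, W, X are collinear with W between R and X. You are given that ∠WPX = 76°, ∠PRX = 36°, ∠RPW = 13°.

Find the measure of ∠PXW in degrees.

∠PXW = 55°

1. ∠PRW = 36°  [W on ray RX]
2. ∠PWR = 131°  [△PRW]
3. ∠PWX = 49°  [linear pair at W on RX]
4. ∠PXW = 55°  [△PWX]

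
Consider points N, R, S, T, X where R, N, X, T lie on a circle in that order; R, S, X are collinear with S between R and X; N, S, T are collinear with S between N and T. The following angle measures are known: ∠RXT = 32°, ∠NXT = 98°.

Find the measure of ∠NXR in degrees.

∠NXR = 66°

1. ∠RNT = 32°  [same arc RT]
2. ∠NRT = 82°  [cyclic RNXT, opposite ∠R+∠X]
3. ∠NTR = 66°  [△RNT]
4. ∠NXR = 66°  [same arc RN]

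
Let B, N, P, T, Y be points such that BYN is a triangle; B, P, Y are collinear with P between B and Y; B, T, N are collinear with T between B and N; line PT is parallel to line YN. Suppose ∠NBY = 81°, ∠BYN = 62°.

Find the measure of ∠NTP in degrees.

1. ∠BNY = 37°  [△BYN]
2. ∠BTP = 37°  [PT∥YN, corresponding at T]
3. ∠NTP = 143°  [linear pair at T on BN]

∠NTP = 143°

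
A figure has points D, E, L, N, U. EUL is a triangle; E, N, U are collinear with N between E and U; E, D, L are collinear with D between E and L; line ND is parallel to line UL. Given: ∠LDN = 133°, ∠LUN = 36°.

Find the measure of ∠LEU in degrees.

1. ∠EDN = 47°  [linear pair at D on EL]
2. ∠EUL = 36°  [N on ray UE]
3. ∠ELU = 47°  [ND∥UL, corresponding at D]
4. ∠LEU = 97°  [△EUL]

∠LEU = 97°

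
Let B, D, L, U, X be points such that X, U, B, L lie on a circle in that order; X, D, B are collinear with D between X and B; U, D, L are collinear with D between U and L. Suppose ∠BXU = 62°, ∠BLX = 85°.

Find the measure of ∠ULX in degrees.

∠ULX = 23°

1. ∠BUX = 95°  [cyclic XUBL, opposite ∠U+∠L]
2. ∠UBX = 23°  [△XUB]
3. ∠ULX = 23°  [same arc XU]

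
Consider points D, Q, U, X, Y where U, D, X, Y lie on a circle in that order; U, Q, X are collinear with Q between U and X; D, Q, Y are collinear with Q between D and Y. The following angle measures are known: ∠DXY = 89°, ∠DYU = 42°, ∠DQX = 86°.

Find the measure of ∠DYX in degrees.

1. ∠DXU = 42°  [same arc UD]
2. ∠XDY = 52°  [△DQX]
3. ∠DYX = 39°  [△DXY]

∠DYX = 39°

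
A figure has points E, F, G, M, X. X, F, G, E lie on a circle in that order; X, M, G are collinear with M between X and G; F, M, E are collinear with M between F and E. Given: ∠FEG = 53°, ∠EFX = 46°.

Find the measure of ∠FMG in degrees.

∠FMG = 99°

1. ∠FXG = 53°  [same arc FG]
2. ∠FMX = 81°  [△XMF]
3. ∠FMG = 99°  [linear pair at M on XG]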